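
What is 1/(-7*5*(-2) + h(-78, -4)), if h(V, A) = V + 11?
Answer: ⅓ ≈ 0.33333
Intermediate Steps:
h(V, A) = 11 + V
1/(-7*5*(-2) + h(-78, -4)) = 1/(-7*5*(-2) + (11 - 78)) = 1/(-35*(-2) - 67) = 1/(70 - 67) = 1/3 = ⅓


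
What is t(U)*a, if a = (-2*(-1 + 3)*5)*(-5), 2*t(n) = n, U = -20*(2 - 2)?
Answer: 0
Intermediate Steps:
U = 0 (U = -20*0 = 0)
t(n) = n/2
a = 100 (a = (-2*2*5)*(-5) = -4*5*(-5) = -20*(-5) = 100)
t(U)*a = ((½)*0)*100 = 0*100 = 0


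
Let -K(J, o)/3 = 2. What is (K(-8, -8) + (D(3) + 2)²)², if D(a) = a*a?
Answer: 13225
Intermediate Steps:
D(a) = a²
K(J, o) = -6 (K(J, o) = -3*2 = -6)
(K(-8, -8) + (D(3) + 2)²)² = (-6 + (3² + 2)²)² = (-6 + (9 + 2)²)² = (-6 + 11²)² = (-6 + 121)² = 115² = 13225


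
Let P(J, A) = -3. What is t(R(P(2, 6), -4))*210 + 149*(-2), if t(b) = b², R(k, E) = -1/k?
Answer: -824/3 ≈ -274.67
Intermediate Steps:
t(R(P(2, 6), -4))*210 + 149*(-2) = (-1/(-3))²*210 + 149*(-2) = (-1*(-⅓))²*210 - 298 = (⅓)²*210 - 298 = (⅑)*210 - 298 = 70/3 - 298 = -824/3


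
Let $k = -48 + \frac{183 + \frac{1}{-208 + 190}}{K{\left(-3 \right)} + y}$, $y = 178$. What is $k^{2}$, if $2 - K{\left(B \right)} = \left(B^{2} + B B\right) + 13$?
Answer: $\frac{15735946249}{7193124} \approx 2187.6$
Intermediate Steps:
$K{\left(B \right)} = -11 - 2 B^{2}$ ($K{\left(B \right)} = 2 - \left(\left(B^{2} + B B\right) + 13\right) = 2 - \left(\left(B^{2} + B^{2}\right) + 13\right) = 2 - \left(2 B^{2} + 13\right) = 2 - \left(13 + 2 B^{2}\right) = -11 - 2 B^{2}$)
$k = - \frac{125443}{2682}$ ($k = -48 + \frac{183 + \frac{1}{-208 + 190}}{\left(-11 - 2 \left(-3\right)^{2}\right) + 178} = -48 + \frac{183 + \frac{1}{-18}}{\left(-11 - 18\right) + 178} = -48 + \frac{183 - \frac{1}{18}}{\left(-11 - 18\right) + 178} = -48 + \frac{3293}{18 \left(-29 + 178\right)} = -48 + \frac{3293}{18 \cdot 149} = -48 + \frac{3293}{18} \cdot \frac{1}{149} = -48 + \frac{3293}{2682} = - \frac{125443}{2682} \approx -46.772$)
$k^{2} = \left(- \frac{125443}{2682}\right)^{2} = \frac{15735946249}{7193124}$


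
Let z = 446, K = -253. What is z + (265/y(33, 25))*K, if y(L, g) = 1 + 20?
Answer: -57679/21 ≈ -2746.6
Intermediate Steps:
y(L, g) = 21
z + (265/y(33, 25))*K = 446 + (265/21)*(-253) = 446 - 67045/21 = -57679/21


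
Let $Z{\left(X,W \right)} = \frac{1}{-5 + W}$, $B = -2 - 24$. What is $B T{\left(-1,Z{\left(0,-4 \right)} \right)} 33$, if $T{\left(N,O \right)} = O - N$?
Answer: $- \frac{2288}{3} \approx -762.67$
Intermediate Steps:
$B = -26$ ($B = -2 - 24 = -26$)
$B T{\left(-1,Z{\left(0,-4 \right)} \right)} 33 = - 26 \left(\frac{1}{-5 - 4} - -1\right) 33 = - 26 \left(\frac{1}{-9} + 1\right) 33 = - 26 \left(- \frac{1}{9} + 1\right) 33 = \left(-26\right) \frac{8}{9} \cdot 33 = \left(- \frac{208}{9}\right) 33 = - \frac{2288}{3}$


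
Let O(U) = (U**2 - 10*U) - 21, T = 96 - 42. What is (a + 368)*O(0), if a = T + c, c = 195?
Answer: -12957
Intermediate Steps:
T = 54
O(U) = -21 + U**2 - 10*U
a = 249 (a = 54 + 195 = 249)
(a + 368)*O(0) = (249 + 368)*(-21 + 0**2 - 10*0) = 617*(-21 + 0 + 0) = 617*(-21) = -12957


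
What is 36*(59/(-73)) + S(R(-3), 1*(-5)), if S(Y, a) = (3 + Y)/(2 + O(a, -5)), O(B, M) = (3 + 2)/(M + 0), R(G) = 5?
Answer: -1540/73 ≈ -21.096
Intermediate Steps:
O(B, M) = 5/M
S(Y, a) = 3 + Y (S(Y, a) = (3 + Y)/(2 + 5/(-5)) = (3 + Y)/(2 + 5*(-1/5)) = (3 + Y)/(2 - 1) = (3 + Y)/1 = (3 + Y)*1 = 3 + Y)
36*(59/(-73)) + S(R(-3), 1*(-5)) = 36*(59/(-73)) + (3 + 5) = 36*(59*(-1/73)) + 8 = 36*(-59/73) + 8 = -2124/73 + 8 = -1540/73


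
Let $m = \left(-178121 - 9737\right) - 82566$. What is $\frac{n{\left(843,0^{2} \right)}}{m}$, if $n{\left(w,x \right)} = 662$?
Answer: $- \frac{331}{135212} \approx -0.002448$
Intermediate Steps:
$m = -270424$ ($m = -187858 - 82566 = -270424$)
$\frac{n{\left(843,0^{2} \right)}}{m} = \frac{662}{-270424} = 662 \left(- \frac{1}{270424}\right) = - \frac{331}{135212}$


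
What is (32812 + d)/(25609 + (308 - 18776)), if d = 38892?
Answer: 71704/7141 ≈ 10.041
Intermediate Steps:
(32812 + d)/(25609 + (308 - 18776)) = (32812 + 38892)/(25609 + (308 - 18776)) = 71704/(25609 - 18468) = 71704/7141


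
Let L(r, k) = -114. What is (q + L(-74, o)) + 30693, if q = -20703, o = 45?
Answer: 9876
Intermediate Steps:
(q + L(-74, o)) + 30693 = (-20703 - 114) + 30693 = -20817 + 30693 = 9876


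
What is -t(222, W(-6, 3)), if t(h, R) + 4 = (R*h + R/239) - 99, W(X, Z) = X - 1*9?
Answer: 820502/239 ≈ 3433.1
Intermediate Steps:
W(X, Z) = -9 + X (W(X, Z) = X - 9 = -9 + X)
t(h, R) = -103 + R/239 + R*h (t(h, R) = -4 + ((R*h + R/239) - 99) = -4 + ((R/239 + R*h) - 99) = -4 + (-99 + R/239 + R*h) = -103 + R/239 + R*h)
-t(222, W(-6, 3)) = -(-103 + (-9 - 6)/239 + (-9 - 6)*222) = -(-103 + (1/239)*(-15) - 15*222) = -(-103 - 15/239 - 3330) = -1*(-820502/239) = 820502/239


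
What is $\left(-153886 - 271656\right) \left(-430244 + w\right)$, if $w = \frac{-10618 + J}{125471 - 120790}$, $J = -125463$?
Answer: $\frac{857087650793790}{4681} \approx 1.831 \cdot 10^{11}$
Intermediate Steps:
$w = - \frac{136081}{4681}$ ($w = \frac{-10618 - 125463}{125471 - 120790} = - \frac{136081}{4681} \approx -29.071$)
$\left(-153886 - 271656\right) \left(-430244 + w\right) = \left(-153886 - 271656\right) \left(-430244 - \frac{136081}{4681}\right) = \left(-425542\right) \left(- \frac{2014108245}{4681}\right) = \frac{857087650793790}{4681}$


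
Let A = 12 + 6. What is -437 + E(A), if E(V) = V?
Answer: -419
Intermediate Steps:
A = 18
-437 + E(A) = -437 + 18 = -419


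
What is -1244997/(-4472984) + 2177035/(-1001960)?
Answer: -26532517276/14005472027 ≈ -1.8944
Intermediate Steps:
-1244997/(-4472984) + 2177035/(-1001960) = -1244997*(-1/4472984) + 2177035*(-1/1001960) = 1244997/4472984 - 435407/200392 = -26532517276/14005472027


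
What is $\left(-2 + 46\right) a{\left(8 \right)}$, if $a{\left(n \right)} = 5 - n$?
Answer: $-132$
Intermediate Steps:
$\left(-2 + 46\right) a{\left(8 \right)} = \left(-2 + 46\right) \left(5 - 8\right) = 44 \left(5 - 8\right) = 44 \left(-3\right) = -132$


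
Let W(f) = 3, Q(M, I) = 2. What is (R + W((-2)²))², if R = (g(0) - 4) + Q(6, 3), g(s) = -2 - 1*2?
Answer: 9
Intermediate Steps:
g(s) = -4 (g(s) = -2 - 2 = -4)
R = -6 (R = (-4 - 4) + 2 = -8 + 2 = -6)
(R + W((-2)²))² = (-6 + 3)² = (-3)² = 9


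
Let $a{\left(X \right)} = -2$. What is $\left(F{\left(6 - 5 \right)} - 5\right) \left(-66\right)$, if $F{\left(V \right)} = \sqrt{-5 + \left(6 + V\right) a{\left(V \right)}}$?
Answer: $330 - 66 i \sqrt{19} \approx 330.0 - 287.69 i$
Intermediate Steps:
$F{\left(V \right)} = \sqrt{-17 - 2 V}$ ($F{\left(V \right)} = \sqrt{-5 + \left(6 + V\right) \left(-2\right)} = \sqrt{-5 - \left(12 + 2 V\right)} = \sqrt{-17 - 2 V}$)
$\left(F{\left(6 - 5 \right)} - 5\right) \left(-66\right) = \left(\sqrt{-17 - 2 \left(6 - 5\right)} - 5\right) \left(-66\right) = \left(\sqrt{-17 - 2} - 5\right) \left(-66\right) = \left(\sqrt{-19} - 5\right) \left(-66\right) = \left(i \sqrt{19} - 5\right) \left(-66\right) = \left(-5 + i \sqrt{19}\right) \left(-66\right) = 330 - 66 i \sqrt{19}$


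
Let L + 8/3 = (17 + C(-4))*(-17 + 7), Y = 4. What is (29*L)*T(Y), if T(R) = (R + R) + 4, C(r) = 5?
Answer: -77488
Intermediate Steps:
T(R) = 4 + 2*R (T(R) = 2*R + 4 = 4 + 2*R)
L = -668/3 (L = -8/3 + (17 + 5)*(-17 + 7) = -8/3 + 22*(-10) = -8/3 - 220 = -668/3 ≈ -222.67)
(29*L)*T(Y) = (29*(-668/3))*(4 + 2*4) = -19372*(4 + 8)/3 = -19372/3*12 = -77488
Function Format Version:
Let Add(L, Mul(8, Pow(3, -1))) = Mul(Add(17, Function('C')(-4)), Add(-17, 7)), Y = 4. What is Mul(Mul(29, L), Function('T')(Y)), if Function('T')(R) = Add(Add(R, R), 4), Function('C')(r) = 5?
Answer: -77488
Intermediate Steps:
Function('T')(R) = Add(4, Mul(2, R)) (Function('T')(R) = Add(Mul(2, R), 4) = Add(4, Mul(2, R)))
L = Rational(-668, 3) (L = Add(Rational(-8, 3), Mul(Add(17, 5), Add(-17, 7))) = Add(Rational(-8, 3), Mul(22, -10)) = Add(Rational(-8, 3), -220) = Rational(-668, 3) ≈ -222.67)
Mul(Mul(29, L), Function('T')(Y)) = Mul(Mul(29, Rational(-668, 3)), Add(4, Mul(2, 4))) = Mul(Rational(-19372, 3), Add(4, 8)) = Mul(Rational(-19372, 3), 12) = -77488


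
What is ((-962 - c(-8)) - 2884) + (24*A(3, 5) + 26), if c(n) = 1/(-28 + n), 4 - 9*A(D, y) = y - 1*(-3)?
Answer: -137903/36 ≈ -3830.6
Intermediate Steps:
A(D, y) = ⅑ - y/9 (A(D, y) = 4/9 - (y - 1*(-3))/9 = 4/9 - (y + 3)/9 = 4/9 - (3 + y)/9 = 4/9 + (-⅓ - y/9) = ⅑ - y/9)
((-962 - c(-8)) - 2884) + (24*A(3, 5) + 26) = ((-962 - 1/(-28 - 8)) - 2884) + (24*(⅑ - ⅑*5) + 26) = ((-962 - 1/(-36)) - 2884) + (24*(⅑ - 5/9) + 26) = ((-962 - 1*(-1/36)) - 2884) + (24*(-4/9) + 26) = ((-962 + 1/36) - 2884) + (-32/3 + 26) = (-34631/36 - 2884) + 46/3 = -138455/36 + 46/3 = -137903/36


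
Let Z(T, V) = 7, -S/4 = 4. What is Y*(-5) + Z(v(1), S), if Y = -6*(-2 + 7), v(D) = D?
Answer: 157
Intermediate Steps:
S = -16 (S = -4*4 = -16)
Y = -30 (Y = -6*5 = -30)
Y*(-5) + Z(v(1), S) = -30*(-5) + 7 = 150 + 7 = 157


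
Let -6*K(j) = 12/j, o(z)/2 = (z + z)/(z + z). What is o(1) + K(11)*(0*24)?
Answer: 2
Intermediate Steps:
o(z) = 2 (o(z) = 2*((z + z)/(z + z)) = 2*((2*z)/((2*z))) = 2*((2*z)*(1/(2*z))) = 2*1 = 2)
K(j) = -2/j
o(1) + K(11)*(0*24) = 2 + (-2/11)*(0*24) = 2 - 2*1/11*0 = 2 - 2/11*0 = 2 + 0 = 2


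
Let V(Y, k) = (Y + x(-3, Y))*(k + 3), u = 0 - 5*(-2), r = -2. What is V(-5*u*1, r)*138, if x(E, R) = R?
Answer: -13800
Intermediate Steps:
u = 10 (u = 0 + 10 = 10)
V(Y, k) = 2*Y*(3 + k) (V(Y, k) = (Y + Y)*(k + 3) = (2*Y)*(3 + k) = 2*Y*(3 + k))
V(-5*u*1, r)*138 = (2*(-5*10*1)*(3 - 2))*138 = (2*(-50*1)*1)*138 = (2*(-50)*1)*138 = -100*138 = -13800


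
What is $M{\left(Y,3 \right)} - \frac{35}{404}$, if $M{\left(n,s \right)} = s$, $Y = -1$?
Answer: $\frac{1177}{404} \approx 2.9134$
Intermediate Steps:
$M{\left(Y,3 \right)} - \frac{35}{404} = 3 - \frac{35}{404} = \frac{1177}{404}$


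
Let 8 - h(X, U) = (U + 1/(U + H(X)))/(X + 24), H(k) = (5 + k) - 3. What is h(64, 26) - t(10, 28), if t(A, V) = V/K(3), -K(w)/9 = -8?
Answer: 533039/72864 ≈ 7.3155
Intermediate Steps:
K(w) = 72 (K(w) = -9*(-8) = 72)
H(k) = 2 + k
t(A, V) = V/72
h(X, U) = 8 - (U + 1/(2 + U + X))/(24 + X) (h(X, U) = 8 - (U + 1/(U + (2 + X)))/(X + 24) = 8 - (U + 1/(2 + U + X))/(24 + X))
h(64, 26) - t(10, 28) = (383 - 1*26² + 8*64² + 190*26 + 208*64 + 7*26*64)/(48 + 64² + 24*26 + 26*64 + 26*64) - 28/72 = (383 - 1*676 + 8*4096 + 4940 + 13312 + 11648)/(48 + 4096 + 624 + 1664 + 1664) - 1*7/18 = (383 - 676 + 32768 + 4940 + 13312 + 11648)/8096 - 7/18 = (1/8096)*62375 - 7/18 = 62375/8096 - 7/18 = 533039/72864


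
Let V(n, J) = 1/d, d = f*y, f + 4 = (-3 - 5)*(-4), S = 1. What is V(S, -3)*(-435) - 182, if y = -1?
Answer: -4661/28 ≈ -166.46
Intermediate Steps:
f = 28 (f = -4 + (-3 - 5)*(-4) = -4 - 8*(-4) = -4 + 32 = 28)
d = -28 (d = 28*(-1) = -28)
V(n, J) = -1/28 (V(n, J) = 1/(-28) = -1/28)
V(S, -3)*(-435) - 182 = -1/28*(-435) - 182 = 435/28 - 182 = -4661/28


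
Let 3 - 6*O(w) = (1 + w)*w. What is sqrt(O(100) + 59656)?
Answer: sqrt(2087034)/6 ≈ 240.78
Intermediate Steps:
O(w) = 1/2 - w*(1 + w)/6 (O(w) = 1/2 - (1 + w)*w/6 = 1/2 - w*(1 + w)/6)
sqrt(O(100) + 59656) = sqrt((1/2 - 1/6*100 - 1/6*100**2) + 59656) = sqrt((1/2 - 50/3 - 1/6*10000) + 59656) = sqrt((1/2 - 50/3 - 5000/3) + 59656) = sqrt(-10097/6 + 59656) = sqrt(347839/6) = sqrt(2087034)/6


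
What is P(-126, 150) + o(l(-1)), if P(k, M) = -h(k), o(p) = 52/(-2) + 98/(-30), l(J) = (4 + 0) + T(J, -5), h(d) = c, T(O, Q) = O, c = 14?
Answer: -649/15 ≈ -43.267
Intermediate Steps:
h(d) = 14
l(J) = 4 + J (l(J) = (4 + 0) + J = 4 + J)
o(p) = -439/15 (o(p) = 52*(-1/2) + 98*(-1/30) = -26 - 49/15 = -439/15)
P(k, M) = -14 (P(k, M) = -1*14 = -14)
P(-126, 150) + o(l(-1)) = -14 - 439/15 = -649/15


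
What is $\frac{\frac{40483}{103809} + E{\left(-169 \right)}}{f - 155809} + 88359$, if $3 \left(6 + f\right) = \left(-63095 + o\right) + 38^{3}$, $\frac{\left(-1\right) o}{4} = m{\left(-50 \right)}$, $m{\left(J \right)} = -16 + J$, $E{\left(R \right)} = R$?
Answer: $\frac{726770659307473}{8225202306} \approx 88359.0$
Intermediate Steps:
$o = 264$ ($o = - 4 \left(-16 - 50\right) = \left(-4\right) \left(-66\right) = 264$)
$f = -2659$ ($f = -6 + \frac{\left(-63095 + 264\right) + 38^{3}}{3} = -6 + \frac{-62831 + 54872}{3} = -6 + \frac{1}{3} \left(-7959\right) = -6 - 2653 = -2659$)
$\frac{\frac{40483}{103809} + E{\left(-169 \right)}}{f - 155809} + 88359 = \frac{\frac{40483}{103809} - 169}{-2659 - 155809} + 88359 = \frac{40483 \cdot \frac{1}{103809} - 169}{-158468} + 88359 = \left(\frac{40483}{103809} - 169\right) \left(- \frac{1}{158468}\right) + 88359 = \left(- \frac{17503238}{103809}\right) \left(- \frac{1}{158468}\right) + 88359 = \frac{8751619}{8225202306} + 88359 = \frac{726770659307473}{8225202306}$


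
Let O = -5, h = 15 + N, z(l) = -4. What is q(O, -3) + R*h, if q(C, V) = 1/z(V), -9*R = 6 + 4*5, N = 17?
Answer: -3337/36 ≈ -92.694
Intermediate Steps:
h = 32 (h = 15 + 17 = 32)
R = -26/9 (R = -(6 + 4*5)/9 = -(6 + 20)/9 = -⅑*26 = -26/9 ≈ -2.8889)
q(C, V) = -¼ (q(C, V) = 1/(-4) = -¼)
q(O, -3) + R*h = -¼ - 26/9*32 = -¼ - 832/9 = -3337/36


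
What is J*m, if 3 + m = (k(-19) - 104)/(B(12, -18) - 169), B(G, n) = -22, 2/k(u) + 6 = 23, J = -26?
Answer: 207350/3247 ≈ 63.859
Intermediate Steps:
k(u) = 2/17 (k(u) = 2/(-6 + 23) = 2/17)
m = -7975/3247 (m = -3 + (2/17 - 104)/(-22 - 169) = -3 - 1766/17/(-191) = -3 - 1766/17*(-1/191) = -3 + 1766/3247 = -7975/3247 ≈ -2.4561)
J*m = -26*(-7975/3247) = 207350/3247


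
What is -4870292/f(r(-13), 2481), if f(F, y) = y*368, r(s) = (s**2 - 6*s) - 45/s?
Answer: -1217573/228252 ≈ -5.3343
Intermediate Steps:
r(s) = s**2 - 45/s - 6*s
f(F, y) = 368*y
-4870292/f(r(-13), 2481) = -4870292/(368*2481) = -4870292/913008 = -4870292*1/913008 = -1217573/228252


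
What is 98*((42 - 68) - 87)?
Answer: -11074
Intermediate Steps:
98*((42 - 68) - 87) = 98*(-26 - 87) = 98*(-113) = -11074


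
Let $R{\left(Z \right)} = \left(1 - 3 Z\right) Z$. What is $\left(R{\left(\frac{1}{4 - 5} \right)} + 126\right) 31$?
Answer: $3782$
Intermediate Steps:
$R{\left(Z \right)} = Z \left(1 - 3 Z\right)$
$\left(R{\left(\frac{1}{4 - 5} \right)} + 126\right) 31 = \left(\frac{1 - \frac{3}{4 - 5}}{4 - 5} + 126\right) 31 = \left(\frac{1 - \frac{3}{-1}}{-1} + 126\right) 31 = \left(- (1 - -3) + 126\right) 31 = \left(- (1 + 3) + 126\right) 31 = \left(\left(-1\right) 4 + 126\right) 31 = \left(-4 + 126\right) 31 = 122 \cdot 31 = 3782$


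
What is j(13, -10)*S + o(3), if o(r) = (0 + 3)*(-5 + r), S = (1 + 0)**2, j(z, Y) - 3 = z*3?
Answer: 36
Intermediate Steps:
j(z, Y) = 3 + 3*z (j(z, Y) = 3 + z*3 = 3 + 3*z)
S = 1 (S = 1**2 = 1)
o(r) = -15 + 3*r (o(r) = 3*(-5 + r) = -15 + 3*r)
j(13, -10)*S + o(3) = (3 + 3*13)*1 + (-15 + 3*3) = (3 + 39)*1 + (-15 + 9) = 42*1 - 6 = 42 - 6 = 36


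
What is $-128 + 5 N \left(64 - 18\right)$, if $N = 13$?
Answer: $2862$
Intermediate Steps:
$-128 + 5 N \left(64 - 18\right) = -128 + 5 \cdot 13 \left(64 - 18\right) = -128 + 65 \left(64 - 18\right) = -128 + 65 \cdot 46 = -128 + 2990 = 2862$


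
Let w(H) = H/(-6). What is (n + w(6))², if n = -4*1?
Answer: 25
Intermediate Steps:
w(H) = -H/6 (w(H) = H*(-⅙) = -H/6)
n = -4
(n + w(6))² = (-4 - ⅙*6)² = (-4 - 1)² = (-5)² = 25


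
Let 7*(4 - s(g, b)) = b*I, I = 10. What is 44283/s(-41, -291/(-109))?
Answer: 33787929/142 ≈ 2.3794e+5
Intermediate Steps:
s(g, b) = 4 - 10*b/7 (s(g, b) = 4 - b*10/7 = 4 - 10*b/7)
44283/s(-41, -291/(-109)) = 44283/(4 - (-2910)/(7*(-109))) = 44283/(4 - (-2910)*(-1)/(7*109)) = 44283/(4 - 10/7*291/109) = 44283/(4 - 2910/763) = 44283/(142/763) = 44283*(763/142) = 33787929/142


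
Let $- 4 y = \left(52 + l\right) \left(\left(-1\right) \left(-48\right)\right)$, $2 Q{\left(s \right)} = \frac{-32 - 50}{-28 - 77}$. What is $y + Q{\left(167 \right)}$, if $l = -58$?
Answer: $\frac{7601}{105} \approx 72.391$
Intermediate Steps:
$Q{\left(s \right)} = \frac{41}{105}$ ($Q{\left(s \right)} = \frac{\left(-32 - 50\right) \frac{1}{-28 - 77}}{2} = \frac{\left(-82\right) \frac{1}{-105}}{2} = \frac{\left(-82\right) \left(- \frac{1}{105}\right)}{2} = \frac{1}{2} \cdot \frac{82}{105} = \frac{41}{105}$)
$y = 72$ ($y = - \frac{\left(52 - 58\right) \left(\left(-1\right) \left(-48\right)\right)}{4} = - \frac{\left(-6\right) 48}{4} = \left(- \frac{1}{4}\right) \left(-288\right) = 72$)
$y + Q{\left(167 \right)} = 72 + \frac{41}{105} = \frac{7601}{105}$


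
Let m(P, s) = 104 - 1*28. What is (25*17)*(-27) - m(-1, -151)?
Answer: -11551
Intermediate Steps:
m(P, s) = 76 (m(P, s) = 104 - 28 = 76)
(25*17)*(-27) - m(-1, -151) = (25*17)*(-27) - 1*76 = 425*(-27) - 76 = -11475 - 76 = -11551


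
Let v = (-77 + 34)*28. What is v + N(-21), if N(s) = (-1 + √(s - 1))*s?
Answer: -1183 - 21*I*√22 ≈ -1183.0 - 98.499*I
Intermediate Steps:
N(s) = s*(-1 + √(-1 + s)) (N(s) = (-1 + √(-1 + s))*s = s*(-1 + √(-1 + s)))
v = -1204 (v = -43*28 = -1204)
v + N(-21) = -1204 - 21*(-1 + √(-1 - 21)) = -1204 - 21*(-1 + √(-22)) = -1204 - 21*(-1 + I*√22) = -1204 + (21 - 21*I*√22) = -1183 - 21*I*√22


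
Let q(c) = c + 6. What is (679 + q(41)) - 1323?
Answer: -597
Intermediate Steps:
q(c) = 6 + c
(679 + q(41)) - 1323 = (679 + (6 + 41)) - 1323 = (679 + 47) - 1323 = 726 - 1323 = -597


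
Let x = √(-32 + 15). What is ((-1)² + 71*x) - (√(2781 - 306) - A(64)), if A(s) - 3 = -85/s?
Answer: 171/64 - 15*√11 + 71*I*√17 ≈ -47.078 + 292.74*I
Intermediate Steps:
A(s) = 3 - 85/s
x = I*√17 (x = √(-17) = I*√17 ≈ 4.1231*I)
((-1)² + 71*x) - (√(2781 - 306) - A(64)) = ((-1)² + 71*(I*√17)) - (√(2781 - 306) - (3 - 85/64)) = (1 + 71*I*√17) - (√2475 - (3 - 85*1/64)) = (1 + 71*I*√17) - (15*√11 - (3 - 85/64)) = (1 + 71*I*√17) - (15*√11 - 1*107/64) = (1 + 71*I*√17) - (15*√11 - 107/64) = (1 + 71*I*√17) - (-107/64 + 15*√11) = (1 + 71*I*√17) + (107/64 - 15*√11) = 171/64 - 15*√11 + 71*I*√17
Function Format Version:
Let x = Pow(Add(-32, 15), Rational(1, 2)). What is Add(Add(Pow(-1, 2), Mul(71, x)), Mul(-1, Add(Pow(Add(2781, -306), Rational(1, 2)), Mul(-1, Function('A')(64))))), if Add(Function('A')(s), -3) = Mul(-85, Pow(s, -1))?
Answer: Add(Rational(171, 64), Mul(-15, Pow(11, Rational(1, 2))), Mul(71, I, Pow(17, Rational(1, 2)))) ≈ Add(-47.078, Mul(292.74, I))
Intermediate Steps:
Function('A')(s) = Add(3, Mul(-85, Pow(s, -1)))
x = Mul(I, Pow(17, Rational(1, 2))) (x = Pow(-17, Rational(1, 2)) = Mul(I, Pow(17, Rational(1, 2))) ≈ Mul(4.1231, I))
Add(Add(Pow(-1, 2), Mul(71, x)), Mul(-1, Add(Pow(Add(2781, -306), Rational(1, 2)), Mul(-1, Function('A')(64))))) = Add(Add(Pow(-1, 2), Mul(71, Mul(I, Pow(17, Rational(1, 2))))), Mul(-1, Add(Pow(Add(2781, -306), Rational(1, 2)), Mul(-1, Add(3, Mul(-85, Pow(64, -1))))))) = Add(Add(1, Mul(71, I, Pow(17, Rational(1, 2)))), Mul(-1, Add(Pow(2475, Rational(1, 2)), Mul(-1, Add(3, Mul(-85, Rational(1, 64))))))) = Add(Add(1, Mul(71, I, Pow(17, Rational(1, 2)))), Mul(-1, Add(Mul(15, Pow(11, Rational(1, 2))), Mul(-1, Add(3, Rational(-85, 64)))))) = Add(Add(1, Mul(71, I, Pow(17, Rational(1, 2)))), Mul(-1, Add(Mul(15, Pow(11, Rational(1, 2))), Mul(-1, Rational(107, 64))))) = Add(Add(1, Mul(71, I, Pow(17, Rational(1, 2)))), Mul(-1, Add(Mul(15, Pow(11, Rational(1, 2))), Rational(-107, 64)))) = Add(Add(1, Mul(71, I, Pow(17, Rational(1, 2)))), Mul(-1, Add(Rational(-107, 64), Mul(15, Pow(11, Rational(1, 2)))))) = Add(Add(1, Mul(71, I, Pow(17, Rational(1, 2)))), Add(Rational(107, 64), Mul(-15, Pow(11, Rational(1, 2))))) = Add(Rational(171, 64), Mul(-15, Pow(11, Rational(1, 2))), Mul(71, I, Pow(17, Rational(1, 2))))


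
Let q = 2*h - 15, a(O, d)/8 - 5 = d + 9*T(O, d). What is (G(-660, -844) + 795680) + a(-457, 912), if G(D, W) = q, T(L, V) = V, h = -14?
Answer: 868637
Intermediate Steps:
a(O, d) = 40 + 80*d (a(O, d) = 40 + 8*(d + 9*d) = 40 + 8*(10*d) = 40 + 80*d)
q = -43 (q = 2*(-14) - 15 = -28 - 15 = -43)
G(D, W) = -43
(G(-660, -844) + 795680) + a(-457, 912) = (-43 + 795680) + (40 + 80*912) = 795637 + (40 + 72960) = 795637 + 73000 = 868637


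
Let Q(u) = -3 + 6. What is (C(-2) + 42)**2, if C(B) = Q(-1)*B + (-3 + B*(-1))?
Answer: 1225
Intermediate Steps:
Q(u) = 3
C(B) = -3 + 2*B (C(B) = 3*B + (-3 + B*(-1)) = 3*B + (-3 - B) = -3 + 2*B)
(C(-2) + 42)**2 = ((-3 + 2*(-2)) + 42)**2 = ((-3 - 4) + 42)**2 = (-7 + 42)**2 = 35**2 = 1225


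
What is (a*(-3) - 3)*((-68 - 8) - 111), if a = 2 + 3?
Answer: 3366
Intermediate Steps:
a = 5
(a*(-3) - 3)*((-68 - 8) - 111) = (5*(-3) - 3)*((-68 - 8) - 111) = (-15 - 3)*(-76 - 111) = -18*(-187) = 3366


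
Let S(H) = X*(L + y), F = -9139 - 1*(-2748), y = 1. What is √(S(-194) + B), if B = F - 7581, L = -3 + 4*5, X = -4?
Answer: 2*I*√3511 ≈ 118.51*I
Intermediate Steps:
L = 17 (L = -3 + 20 = 17)
F = -6391 (F = -9139 + 2748 = -6391)
S(H) = -72 (S(H) = -4*(17 + 1) = -4*18 = -72)
B = -13972 (B = -6391 - 7581 = -13972)
√(S(-194) + B) = √(-72 - 13972) = √(-14044) = 2*I*√3511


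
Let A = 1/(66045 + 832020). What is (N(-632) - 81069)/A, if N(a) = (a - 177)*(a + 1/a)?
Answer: 244183170315105/632 ≈ 3.8637e+11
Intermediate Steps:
N(a) = (-177 + a)*(a + 1/a)
A = 1/898065 ≈ 1.1135e-6
(N(-632) - 81069)/A = ((1 + (-632)² - 177*(-632) - 177/(-632)) - 81069)/(1/898065) = ((1 + 399424 + 111864 - 177*(-1/632)) - 81069)*898065 = ((1 + 399424 + 111864 + 177/632) - 81069)*898065 = (323134825/632 - 81069)*898065 = (271899217/632)*898065 = 244183170315105/632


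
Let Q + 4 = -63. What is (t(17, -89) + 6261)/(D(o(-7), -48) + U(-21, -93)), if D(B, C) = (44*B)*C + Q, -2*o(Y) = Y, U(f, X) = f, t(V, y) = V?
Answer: -3139/3740 ≈ -0.83930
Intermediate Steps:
Q = -67 (Q = -4 - 63 = -67)
o(Y) = -Y/2
D(B, C) = -67 + 44*B*C (D(B, C) = (44*B)*C - 67 = 44*B*C - 67 = -67 + 44*B*C)
(t(17, -89) + 6261)/(D(o(-7), -48) + U(-21, -93)) = (17 + 6261)/((-67 + 44*(-½*(-7))*(-48)) - 21) = 6278/((-67 + 44*(7/2)*(-48)) - 21) = 6278/((-67 - 7392) - 21) = 6278/(-7459 - 21) = 6278/(-7480) = 6278*(-1/7480) = -3139/3740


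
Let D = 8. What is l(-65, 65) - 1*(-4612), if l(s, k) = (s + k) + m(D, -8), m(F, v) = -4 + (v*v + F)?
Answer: 4680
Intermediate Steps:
m(F, v) = -4 + F + v² (m(F, v) = -4 + (v² + F) = -4 + (F + v²) = -4 + F + v²)
l(s, k) = 68 + k + s (l(s, k) = (s + k) + (-4 + 8 + (-8)²) = (k + s) + (-4 + 8 + 64) = (k + s) + 68 = 68 + k + s)
l(-65, 65) - 1*(-4612) = (68 + 65 - 65) - 1*(-4612) = 68 + 4612 = 4680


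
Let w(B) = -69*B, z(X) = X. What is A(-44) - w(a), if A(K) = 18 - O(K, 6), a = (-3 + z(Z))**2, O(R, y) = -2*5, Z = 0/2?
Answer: 649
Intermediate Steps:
Z = 0 (Z = 0*(1/2) = 0)
O(R, y) = -10
a = 9 (a = (-3 + 0)**2 = (-3)**2 = 9)
A(K) = 28 (A(K) = 18 - 1*(-10) = 18 + 10 = 28)
A(-44) - w(a) = 28 - (-69)*9 = 28 - 1*(-621) = 28 + 621 = 649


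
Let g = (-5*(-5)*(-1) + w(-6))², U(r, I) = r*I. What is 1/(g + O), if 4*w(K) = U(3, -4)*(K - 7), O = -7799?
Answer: -1/7603 ≈ -0.00013153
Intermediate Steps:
U(r, I) = I*r
w(K) = 21 - 3*K (w(K) = ((-4*3)*(K - 7))/4 = (-12*(-7 + K))/4 = (84 - 12*K)/4 = 21 - 3*K)
g = 196 (g = (-5*(-5)*(-1) + (21 - 3*(-6)))² = (25*(-1) + (21 + 18))² = (-25 + 39)² = 14² = 196)
1/(g + O) = 1/(196 - 7799) = 1/(-7603) = -1/7603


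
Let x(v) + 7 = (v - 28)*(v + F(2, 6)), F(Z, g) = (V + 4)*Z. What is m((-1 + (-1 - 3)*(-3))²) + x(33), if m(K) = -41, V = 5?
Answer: 207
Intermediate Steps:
F(Z, g) = 9*Z (F(Z, g) = (5 + 4)*Z = 9*Z)
x(v) = -7 + (-28 + v)*(18 + v) (x(v) = -7 + (v - 28)*(v + 9*2) = -7 + (-28 + v)*(v + 18) = -7 + (-28 + v)*(18 + v))
m((-1 + (-1 - 3)*(-3))²) + x(33) = -41 + (-511 + 33² - 10*33) = -41 + (-511 + 1089 - 330) = -41 + 248 = 207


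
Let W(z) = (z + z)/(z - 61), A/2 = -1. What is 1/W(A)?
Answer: 63/4 ≈ 15.750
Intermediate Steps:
A = -2 (A = 2*(-1) = -2)
W(z) = 2*z/(-61 + z) (W(z) = (2*z)/(-61 + z) = 2*z/(-61 + z))
1/W(A) = 1/(2*(-2)/(-61 - 2)) = 1/(2*(-2)/(-63)) = 1/(2*(-2)*(-1/63)) = 1/(4/63) = 63/4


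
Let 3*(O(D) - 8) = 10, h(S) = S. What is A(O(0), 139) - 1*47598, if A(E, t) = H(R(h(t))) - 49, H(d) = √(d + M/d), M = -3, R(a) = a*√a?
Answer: -47647 + 4*139^(¼)*√167851/139 ≈ -47607.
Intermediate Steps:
O(D) = 34/3 (O(D) = 8 + (⅓)*10 = 8 + 10/3 = 34/3)
R(a) = a^(3/2)
H(d) = √(d - 3/d)
A(E, t) = -49 + √(t^(3/2) - 3/t^(3/2)) (A(E, t) = √(t^(3/2) - 3/t^(3/2)) - 49 = -49 + √(t^(3/2) - 3/t^(3/2)))
A(O(0), 139) - 1*47598 = (-49 + √((-3 + 139³)/139^(3/2))) - 1*47598 = (-49 + √((√139/19321)*(-3 + 2685619))) - 47598 = (-49 + √((√139/19321)*2685616)) - 47598 = (-49 + √(2685616*√139/19321)) - 47598 = (-49 + 4*139^(¾)*√23331289/19321) - 47598 = -47647 + 4*139^(¾)*√23331289/19321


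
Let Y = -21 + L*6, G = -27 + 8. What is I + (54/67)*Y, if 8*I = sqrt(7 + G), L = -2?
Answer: -1782/67 + I*sqrt(3)/4 ≈ -26.597 + 0.43301*I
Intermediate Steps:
G = -19
I = I*sqrt(3)/4 (I = sqrt(7 - 19)/8 = sqrt(-12)/8 = (2*I*sqrt(3))/8 = I*sqrt(3)/4 ≈ 0.43301*I)
Y = -33 (Y = -21 - 2*6 = -21 - 12 = -33)
I + (54/67)*Y = I*sqrt(3)/4 + (54/67)*(-33) = I*sqrt(3)/4 - 1782/67 = -1782/67 + I*sqrt(3)/4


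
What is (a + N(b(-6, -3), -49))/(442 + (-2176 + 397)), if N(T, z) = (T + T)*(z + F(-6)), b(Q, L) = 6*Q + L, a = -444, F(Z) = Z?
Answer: -3846/1337 ≈ -2.8766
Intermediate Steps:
b(Q, L) = L + 6*Q
N(T, z) = 2*T*(-6 + z) (N(T, z) = (T + T)*(z - 6) = (2*T)*(-6 + z) = 2*T*(-6 + z))
(a + N(b(-6, -3), -49))/(442 + (-2176 + 397)) = (-444 + 2*(-3 + 6*(-6))*(-6 - 49))/(442 + (-2176 + 397)) = (-444 + 2*(-3 - 36)*(-55))/(442 - 1779) = (-444 + 2*(-39)*(-55))/(-1337) = (-444 + 4290)*(-1/1337) = 3846*(-1/1337) = -3846/1337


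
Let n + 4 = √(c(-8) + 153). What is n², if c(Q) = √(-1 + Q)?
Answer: (4 - √3*√(51 + I))² ≈ 70.041 + 2.0299*I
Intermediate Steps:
n = -4 + √(153 + 3*I) (n = -4 + √(√(-1 - 8) + 153) = -4 + √(√(-9) + 153) = -4 + √(3*I + 153) = -4 + √(153 + 3*I) ≈ 8.3699 + 0.12126*I)
n² = (-4 + √(153 + 3*I))²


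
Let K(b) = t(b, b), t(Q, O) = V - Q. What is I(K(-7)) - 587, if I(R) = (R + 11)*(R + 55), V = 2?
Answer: 693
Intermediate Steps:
t(Q, O) = 2 - Q
K(b) = 2 - b
I(R) = (11 + R)*(55 + R)
I(K(-7)) - 587 = (605 + (2 - 1*(-7))**2 + 66*(2 - 1*(-7))) - 587 = (605 + (2 + 7)**2 + 66*(2 + 7)) - 587 = (605 + 9**2 + 66*9) - 587 = (605 + 81 + 594) - 587 = 1280 - 587 = 693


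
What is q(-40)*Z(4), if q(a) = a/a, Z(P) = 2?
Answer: 2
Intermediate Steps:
q(a) = 1
q(-40)*Z(4) = 1*2 = 2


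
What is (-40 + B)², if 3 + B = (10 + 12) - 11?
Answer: 1024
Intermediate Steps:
B = 8 (B = -3 + ((10 + 12) - 11) = -3 + (22 - 11) = -3 + 11 = 8)
(-40 + B)² = (-40 + 8)² = (-32)² = 1024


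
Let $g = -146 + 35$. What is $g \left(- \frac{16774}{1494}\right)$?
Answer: $\frac{310319}{249} \approx 1246.3$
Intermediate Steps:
$g = -111$
$g \left(- \frac{16774}{1494}\right) = - 111 \left(- \frac{16774}{1494}\right) = - 111 \left(\left(-16774\right) \frac{1}{1494}\right) = \left(-111\right) \left(- \frac{8387}{747}\right) = \frac{310319}{249}$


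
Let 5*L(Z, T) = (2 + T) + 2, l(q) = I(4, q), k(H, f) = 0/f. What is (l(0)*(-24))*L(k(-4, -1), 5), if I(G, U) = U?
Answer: 0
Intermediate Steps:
k(H, f) = 0
l(q) = q
L(Z, T) = ⅘ + T/5 (L(Z, T) = ((2 + T) + 2)/5 = (4 + T)/5 = ⅘ + T/5)
(l(0)*(-24))*L(k(-4, -1), 5) = (0*(-24))*(⅘ + (⅕)*5) = 0*(⅘ + 1) = 0*(9/5) = 0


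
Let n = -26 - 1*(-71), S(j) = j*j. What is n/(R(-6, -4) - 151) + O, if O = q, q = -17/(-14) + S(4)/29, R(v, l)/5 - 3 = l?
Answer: 15597/10556 ≈ 1.4775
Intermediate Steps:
R(v, l) = 15 + 5*l
S(j) = j**2
n = 45 (n = -26 + 71 = 45)
q = 717/406 (q = -17/(-14) + 4**2/29 = -17*(-1/14) + 16*(1/29) = 17/14 + 16/29 = 717/406 ≈ 1.7660)
O = 717/406 ≈ 1.7660
n/(R(-6, -4) - 151) + O = 45/((15 + 5*(-4)) - 151) + 717/406 = 45/((15 - 20) - 151) + 717/406 = 45/(-5 - 151) + 717/406 = 45/(-156) + 717/406 = -1/156*45 + 717/406 = -15/52 + 717/406 = 15597/10556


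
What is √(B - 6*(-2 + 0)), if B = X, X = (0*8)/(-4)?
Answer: 2*√3 ≈ 3.4641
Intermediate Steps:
X = 0 (X = 0*(-¼) = 0)
B = 0
√(B - 6*(-2 + 0)) = √(0 - 6*(-2 + 0)) = √(0 - 6*(-2)) = √(0 + 12) = √12 = 2*√3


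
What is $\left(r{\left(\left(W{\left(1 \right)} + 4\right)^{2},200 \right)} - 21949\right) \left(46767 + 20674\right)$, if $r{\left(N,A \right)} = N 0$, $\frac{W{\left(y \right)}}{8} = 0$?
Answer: $-1480262509$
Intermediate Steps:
$W{\left(y \right)} = 0$ ($W{\left(y \right)} = 8 \cdot 0 = 0$)
$r{\left(N,A \right)} = 0$
$\left(r{\left(\left(W{\left(1 \right)} + 4\right)^{2},200 \right)} - 21949\right) \left(46767 + 20674\right) = \left(0 - 21949\right) \left(46767 + 20674\right) = \left(-21949\right) 67441 = -1480262509$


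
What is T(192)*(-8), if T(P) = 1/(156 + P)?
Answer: -2/87 ≈ -0.022988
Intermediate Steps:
T(192)*(-8) = -8/(156 + 192) = -8/348 = (1/348)*(-8) = -2/87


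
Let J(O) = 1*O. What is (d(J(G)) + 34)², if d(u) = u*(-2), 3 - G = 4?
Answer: 1296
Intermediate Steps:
G = -1 (G = 3 - 1*4 = 3 - 4 = -1)
J(O) = O
d(u) = -2*u
(d(J(G)) + 34)² = (-2*(-1) + 34)² = (2 + 34)² = 36² = 1296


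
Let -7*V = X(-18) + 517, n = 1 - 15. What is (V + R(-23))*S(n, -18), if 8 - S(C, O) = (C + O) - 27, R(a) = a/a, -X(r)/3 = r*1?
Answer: -37788/7 ≈ -5398.3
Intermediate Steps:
X(r) = -3*r
n = -14
R(a) = 1
S(C, O) = 35 - C - O (S(C, O) = 8 - ((C + O) - 27) = 8 - (-27 + C + O) = 8 + (27 - C - O) = 35 - C - O)
V = -571/7 (V = -(-3*(-18) + 517)/7 = -(54 + 517)/7 = -⅐*571 = -571/7 ≈ -81.571)
(V + R(-23))*S(n, -18) = (-571/7 + 1)*(35 - 1*(-14) - 1*(-18)) = -564*(35 + 14 + 18)/7 = -564/7*67 = -37788/7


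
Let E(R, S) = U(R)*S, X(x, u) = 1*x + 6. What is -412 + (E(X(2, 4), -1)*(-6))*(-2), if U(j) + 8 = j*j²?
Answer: -6460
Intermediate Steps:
U(j) = -8 + j³ (U(j) = -8 + j*j² = -8 + j³)
X(x, u) = 6 + x (X(x, u) = x + 6 = 6 + x)
E(R, S) = S*(-8 + R³) (E(R, S) = (-8 + R³)*S = S*(-8 + R³))
-412 + (E(X(2, 4), -1)*(-6))*(-2) = -412 + (-(-8 + (6 + 2)³)*(-6))*(-2) = -412 + (-(-8 + 8³)*(-6))*(-2) = -412 + (-(-8 + 512)*(-6))*(-2) = -412 + (-1*504*(-6))*(-2) = -412 - 504*(-6)*(-2) = -412 + 3024*(-2) = -412 - 6048 = -6460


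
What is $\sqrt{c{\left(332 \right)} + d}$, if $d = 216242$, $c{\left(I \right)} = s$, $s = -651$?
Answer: $\sqrt{215591} \approx 464.32$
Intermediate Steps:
$c{\left(I \right)} = -651$
$\sqrt{c{\left(332 \right)} + d} = \sqrt{-651 + 216242} = \sqrt{215591}$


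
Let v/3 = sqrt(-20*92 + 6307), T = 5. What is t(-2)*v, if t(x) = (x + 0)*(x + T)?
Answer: -18*sqrt(4467) ≈ -1203.0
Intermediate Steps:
t(x) = x*(5 + x) (t(x) = (x + 0)*(x + 5) = x*(5 + x))
v = 3*sqrt(4467) (v = 3*sqrt(-20*92 + 6307) = 3*sqrt(-1840 + 6307) = 3*sqrt(4467) ≈ 200.51)
t(-2)*v = (-2*(5 - 2))*(3*sqrt(4467)) = (-2*3)*(3*sqrt(4467)) = -18*sqrt(4467)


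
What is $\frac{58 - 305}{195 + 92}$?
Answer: $- \frac{247}{287} \approx -0.86063$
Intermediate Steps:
$\frac{58 - 305}{195 + 92} = - \frac{247}{287}$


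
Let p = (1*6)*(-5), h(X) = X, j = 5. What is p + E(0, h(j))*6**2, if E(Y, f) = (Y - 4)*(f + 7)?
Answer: -1758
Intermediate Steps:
E(Y, f) = (-4 + Y)*(7 + f)
p = -30 (p = 6*(-5) = -30)
p + E(0, h(j))*6**2 = -30 + (-28 - 4*5 + 7*0 + 0*5)*6**2 = -30 + (-28 - 20 + 0 + 0)*36 = -30 - 48*36 = -30 - 1728 = -1758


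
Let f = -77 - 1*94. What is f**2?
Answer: 29241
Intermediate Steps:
f = -171 (f = -77 - 94 = -171)
f**2 = (-171)**2 = 29241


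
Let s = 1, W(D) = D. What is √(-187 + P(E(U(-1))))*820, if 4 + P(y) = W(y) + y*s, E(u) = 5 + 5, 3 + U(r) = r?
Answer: 2460*I*√19 ≈ 10723.0*I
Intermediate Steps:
U(r) = -3 + r
E(u) = 10
P(y) = -4 + 2*y (P(y) = -4 + (y + y*1) = -4 + (y + y) = -4 + 2*y)
√(-187 + P(E(U(-1))))*820 = √(-187 + (-4 + 2*10))*820 = √(-187 + (-4 + 20))*820 = √(-187 + 16)*820 = √(-171)*820 = (3*I*√19)*820 = 2460*I*√19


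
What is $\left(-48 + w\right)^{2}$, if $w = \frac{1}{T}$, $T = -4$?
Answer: $\frac{37249}{16} \approx 2328.1$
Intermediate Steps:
$w = - \frac{1}{4}$ ($w = \frac{1}{-4} = - \frac{1}{4} \approx -0.25$)
$\left(-48 + w\right)^{2} = \left(-48 - \frac{1}{4}\right)^{2} = \left(- \frac{193}{4}\right)^{2} = \frac{37249}{16}$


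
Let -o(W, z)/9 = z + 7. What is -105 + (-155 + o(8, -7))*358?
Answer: -55595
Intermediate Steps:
o(W, z) = -63 - 9*z (o(W, z) = -9*(z + 7) = -9*(7 + z) = -63 - 9*z)
-105 + (-155 + o(8, -7))*358 = -105 + (-155 + (-63 - 9*(-7)))*358 = -105 + (-155 + (-63 + 63))*358 = -105 + (-155 + 0)*358 = -105 - 155*358 = -105 - 55490 = -55595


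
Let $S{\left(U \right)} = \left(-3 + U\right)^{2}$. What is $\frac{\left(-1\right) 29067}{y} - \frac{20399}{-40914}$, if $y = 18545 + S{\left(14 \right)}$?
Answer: $- \frac{22457764}{21213909} \approx -1.0586$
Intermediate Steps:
$y = 18666$ ($y = 18545 + \left(-3 + 14\right)^{2} = 18545 + 11^{2} = 18545 + 121 = 18666$)
$\frac{\left(-1\right) 29067}{y} - \frac{20399}{-40914} = \frac{\left(-1\right) 29067}{18666} - \frac{20399}{-40914} = \left(-29067\right) \frac{1}{18666} - - \frac{20399}{40914} = - \frac{9689}{6222} + \frac{20399}{40914} = - \frac{22457764}{21213909}$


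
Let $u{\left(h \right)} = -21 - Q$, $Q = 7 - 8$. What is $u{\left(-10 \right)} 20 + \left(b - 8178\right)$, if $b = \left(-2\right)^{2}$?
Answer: $-8574$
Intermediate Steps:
$Q = -1$ ($Q = 7 - 8 = -1$)
$b = 4$
$u{\left(h \right)} = -20$ ($u{\left(h \right)} = -21 - -1 = -21 + 1 = -20$)
$u{\left(-10 \right)} 20 + \left(b - 8178\right) = \left(-20\right) 20 + \left(4 - 8178\right) = -400 + \left(4 - 8178\right) = -400 - 8174 = -8574$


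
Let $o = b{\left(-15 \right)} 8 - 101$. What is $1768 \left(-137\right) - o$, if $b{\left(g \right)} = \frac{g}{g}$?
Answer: $-242123$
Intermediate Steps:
$b{\left(g \right)} = 1$
$o = -93$ ($o = 1 \cdot 8 - 101 = 8 - 101 = -93$)
$1768 \left(-137\right) - o = 1768 \left(-137\right) - -93 = -242216 + 93 = -242123$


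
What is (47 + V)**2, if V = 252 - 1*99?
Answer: 40000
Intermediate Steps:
V = 153 (V = 252 - 99 = 153)
(47 + V)**2 = (47 + 153)**2 = 200**2 = 40000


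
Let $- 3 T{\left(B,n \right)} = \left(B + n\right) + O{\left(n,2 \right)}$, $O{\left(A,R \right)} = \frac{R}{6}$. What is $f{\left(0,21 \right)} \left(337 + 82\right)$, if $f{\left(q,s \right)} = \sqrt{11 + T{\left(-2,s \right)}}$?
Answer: $\frac{419 \sqrt{41}}{3} \approx 894.3$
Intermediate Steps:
$O{\left(A,R \right)} = \frac{R}{6}$ ($O{\left(A,R \right)} = R \frac{1}{6} = \frac{R}{6}$)
$T{\left(B,n \right)} = - \frac{1}{9} - \frac{B}{3} - \frac{n}{3}$ ($T{\left(B,n \right)} = - \frac{\left(B + n\right) + \frac{1}{6} \cdot 2}{3} = - \frac{\left(B + n\right) + \frac{1}{3}}{3} = - \frac{\frac{1}{3} + B + n}{3} = - \frac{1}{9} - \frac{B}{3} - \frac{n}{3}$)
$f{\left(q,s \right)} = \sqrt{\frac{104}{9} - \frac{s}{3}}$ ($f{\left(q,s \right)} = \sqrt{11 - \left(- \frac{5}{9} + \frac{s}{3}\right)} = \sqrt{\frac{104}{9} - \frac{s}{3}}$)
$f{\left(0,21 \right)} \left(337 + 82\right) = \frac{\sqrt{104 - 63}}{3} \left(337 + 82\right) = \frac{\sqrt{104 - 63}}{3} \cdot 419 = \frac{\sqrt{41}}{3} \cdot 419 = \frac{419 \sqrt{41}}{3}$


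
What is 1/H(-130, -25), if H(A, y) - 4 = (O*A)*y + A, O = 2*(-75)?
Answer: -1/487626 ≈ -2.0508e-6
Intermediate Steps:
O = -150
H(A, y) = 4 + A - 150*A*y (H(A, y) = 4 + ((-150*A)*y + A) = 4 + (-150*A*y + A) = 4 + (A - 150*A*y) = 4 + A - 150*A*y)
1/H(-130, -25) = 1/(4 - 130 - 150*(-130)*(-25)) = 1/(4 - 130 - 487500) = 1/(-487626) = -1/487626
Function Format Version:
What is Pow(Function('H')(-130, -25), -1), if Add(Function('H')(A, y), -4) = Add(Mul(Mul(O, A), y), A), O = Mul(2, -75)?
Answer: Rational(-1, 487626) ≈ -2.0508e-6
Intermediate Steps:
O = -150
Function('H')(A, y) = Add(4, A, Mul(-150, A, y)) (Function('H')(A, y) = Add(4, Add(Mul(Mul(-150, A), y), A)) = Add(4, Add(Mul(-150, A, y), A)) = Add(4, Add(A, Mul(-150, A, y))) = Add(4, A, Mul(-150, A, y)))
Pow(Function('H')(-130, -25), -1) = Pow(Add(4, -130, Mul(-150, -130, -25)), -1) = Pow(Add(4, -130, -487500), -1) = Pow(-487626, -1) = Rational(-1, 487626)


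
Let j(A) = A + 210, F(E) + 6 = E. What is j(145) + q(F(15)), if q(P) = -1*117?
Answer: 238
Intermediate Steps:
F(E) = -6 + E
j(A) = 210 + A
q(P) = -117
j(145) + q(F(15)) = (210 + 145) - 117 = 355 - 117 = 238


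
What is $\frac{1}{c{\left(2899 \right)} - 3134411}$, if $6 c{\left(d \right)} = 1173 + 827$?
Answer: $- \frac{3}{9402233} \approx -3.1907 \cdot 10^{-7}$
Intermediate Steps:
$c{\left(d \right)} = \frac{1000}{3}$ ($c{\left(d \right)} = \frac{1173 + 827}{6} = \frac{1}{6} \cdot 2000 = \frac{1000}{3}$)
$\frac{1}{c{\left(2899 \right)} - 3134411} = \frac{1}{\frac{1000}{3} - 3134411} = \frac{1}{- \frac{9402233}{3}} = - \frac{3}{9402233}$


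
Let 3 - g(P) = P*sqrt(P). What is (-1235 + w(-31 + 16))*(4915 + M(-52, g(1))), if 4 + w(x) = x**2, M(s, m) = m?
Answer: -4985838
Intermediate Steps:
g(P) = 3 - P**(3/2) (g(P) = 3 - P*sqrt(P) = 3 - P**(3/2))
w(x) = -4 + x**2
(-1235 + w(-31 + 16))*(4915 + M(-52, g(1))) = (-1235 + (-4 + (-31 + 16)**2))*(4915 + (3 - 1**(3/2))) = (-1235 + (-4 + (-15)**2))*(4915 + (3 - 1*1)) = (-1235 + (-4 + 225))*(4915 + (3 - 1)) = (-1235 + 221)*(4915 + 2) = -1014*4917 = -4985838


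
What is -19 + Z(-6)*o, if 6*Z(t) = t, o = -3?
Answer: -16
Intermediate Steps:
Z(t) = t/6
-19 + Z(-6)*o = -19 + ((⅙)*(-6))*(-3) = -19 - 1*(-3) = -19 + 3 = -16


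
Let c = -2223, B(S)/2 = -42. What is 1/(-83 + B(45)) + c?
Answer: -371242/167 ≈ -2223.0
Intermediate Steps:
B(S) = -84 (B(S) = 2*(-42) = -84)
1/(-83 + B(45)) + c = 1/(-83 - 84) - 2223 = 1/(-167) - 2223 = -1/167 - 2223 = -371242/167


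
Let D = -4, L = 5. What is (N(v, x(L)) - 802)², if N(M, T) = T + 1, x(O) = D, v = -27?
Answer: 648025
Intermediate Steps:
x(O) = -4
N(M, T) = 1 + T
(N(v, x(L)) - 802)² = ((1 - 4) - 802)² = (-3 - 802)² = (-805)² = 648025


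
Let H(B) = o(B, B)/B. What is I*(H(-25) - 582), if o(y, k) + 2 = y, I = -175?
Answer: 101661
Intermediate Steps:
o(y, k) = -2 + y
H(B) = (-2 + B)/B
I*(H(-25) - 582) = -175*((-2 - 25)/(-25) - 582) = -175*(-1/25*(-27) - 582) = -175*(27/25 - 582) = -175*(-14523/25) = 101661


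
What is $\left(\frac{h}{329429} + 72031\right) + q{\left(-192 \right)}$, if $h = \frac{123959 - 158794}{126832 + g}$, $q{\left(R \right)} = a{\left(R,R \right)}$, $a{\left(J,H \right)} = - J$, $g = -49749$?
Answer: $\frac{1833985766429526}{25393375607} \approx 72223.0$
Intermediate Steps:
$q{\left(R \right)} = - R$
$h = - \frac{34835}{77083}$ ($h = \frac{123959 - 158794}{126832 - 49749} = - \frac{34835}{77083} \approx -0.45192$)
$\left(\frac{h}{329429} + 72031\right) + q{\left(-192 \right)} = \left(- \frac{34835}{77083 \cdot 329429} + 72031\right) - -192 = \left(\left(- \frac{34835}{77083}\right) \frac{1}{329429} + 72031\right) + 192 = \left(- \frac{34835}{25393375607} + 72031\right) + 192 = \frac{1829110238312982}{25393375607} + 192 = \frac{1833985766429526}{25393375607}$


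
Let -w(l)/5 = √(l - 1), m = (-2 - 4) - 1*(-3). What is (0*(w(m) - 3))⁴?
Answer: 0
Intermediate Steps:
m = -3 (m = -6 + 3 = -3)
w(l) = -5*√(-1 + l) (w(l) = -5*√(l - 1) = -5*√(-1 + l))
(0*(w(m) - 3))⁴ = (0*(-5*√(-1 - 3) - 3))⁴ = (0*(-10*I - 3))⁴ = (0*(-3 - 10*I))⁴ = 0⁴ = 0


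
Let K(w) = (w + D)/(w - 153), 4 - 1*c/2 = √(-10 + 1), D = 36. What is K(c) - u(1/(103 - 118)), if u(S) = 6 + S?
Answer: -1969589/315915 + 1134*I/21061 ≈ -6.2346 + 0.053844*I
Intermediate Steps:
c = 8 - 6*I (c = 8 - 2*√(-10 + 1) = 8 - 6*I ≈ 8.0 - 6.0*I)
K(w) = (36 + w)/(-153 + w) (K(w) = (w + 36)/(w - 153) = (36 + w)/(-153 + w))
K(c) - u(1/(103 - 118)) = (36 + (8 - 6*I))/(-153 + (8 - 6*I)) - (6 + 1/(103 - 118)) = (44 - 6*I)/(-145 - 6*I) - (6 + 1/(-15)) = ((-145 + 6*I)/21061)*(44 - 6*I) - (6 - 1/15) = (-145 + 6*I)*(44 - 6*I)/21061 - 1*89/15 = (-145 + 6*I)*(44 - 6*I)/21061 - 89/15 = -89/15 + (-145 + 6*I)*(44 - 6*I)/21061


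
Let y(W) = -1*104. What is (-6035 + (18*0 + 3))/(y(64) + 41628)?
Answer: -1508/10381 ≈ -0.14527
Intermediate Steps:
y(W) = -104
(-6035 + (18*0 + 3))/(y(64) + 41628) = (-6035 + (18*0 + 3))/(-104 + 41628) = (-6035 + (0 + 3))/41524 = (-6035 + 3)*(1/41524) = -6032*1/41524 = -1508/10381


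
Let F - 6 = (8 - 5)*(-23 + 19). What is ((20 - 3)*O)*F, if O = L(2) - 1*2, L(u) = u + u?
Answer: -204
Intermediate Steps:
L(u) = 2*u
O = 2 (O = 2*2 - 1*2 = 4 - 2 = 2)
F = -6 (F = 6 + (8 - 5)*(-23 + 19) = 6 + 3*(-4) = 6 - 12 = -6)
((20 - 3)*O)*F = ((20 - 3)*2)*(-6) = (17*2)*(-6) = 34*(-6) = -204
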